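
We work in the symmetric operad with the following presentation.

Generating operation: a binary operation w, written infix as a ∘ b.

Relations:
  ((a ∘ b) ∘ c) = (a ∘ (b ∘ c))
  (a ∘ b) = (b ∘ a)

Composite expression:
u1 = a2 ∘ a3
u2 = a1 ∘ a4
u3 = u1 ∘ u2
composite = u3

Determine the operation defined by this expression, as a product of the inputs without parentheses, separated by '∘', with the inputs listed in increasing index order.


a1 ∘ a2 ∘ a3 ∘ a4

Both nesting and order wash out for w; what remains is which a's occur.
(a2 ∘ a3) collapses to a2 ∘ a3
(a1 ∘ a4) collapses to a1 ∘ a4
((a2 ∘ a3) ∘ (a1 ∘ a4)) collapses to a2 ∘ a3 ∘ a1 ∘ a4
rearranged into index order: a1 ∘ a2 ∘ a3 ∘ a4


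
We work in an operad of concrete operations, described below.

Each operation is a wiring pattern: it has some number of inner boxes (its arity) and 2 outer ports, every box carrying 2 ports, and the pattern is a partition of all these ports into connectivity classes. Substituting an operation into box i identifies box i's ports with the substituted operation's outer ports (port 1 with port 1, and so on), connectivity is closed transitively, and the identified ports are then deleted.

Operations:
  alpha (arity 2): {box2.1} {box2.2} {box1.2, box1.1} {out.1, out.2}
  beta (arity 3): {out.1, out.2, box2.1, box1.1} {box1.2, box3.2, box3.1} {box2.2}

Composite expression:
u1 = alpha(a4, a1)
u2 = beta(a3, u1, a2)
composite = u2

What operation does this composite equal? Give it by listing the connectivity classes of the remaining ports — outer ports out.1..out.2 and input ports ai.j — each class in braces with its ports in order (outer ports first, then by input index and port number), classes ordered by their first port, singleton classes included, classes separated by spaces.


Two ports join when wires chain via beta-identified ports.
composing alpha on (a4, a1), with out.j its own outer ports: {out.1, out.2} {a1.1} {a1.2} {a4.1, a4.2}
composing beta on (a3, a4, a1, a2), with out.j its own outer ports: {out.1, out.2, a3.1} {a1.1} {a1.2} {a2.1, a2.2, a3.2} {a4.1, a4.2}

{out.1, out.2, a3.1} {a1.1} {a1.2} {a2.1, a2.2, a3.2} {a4.1, a4.2}


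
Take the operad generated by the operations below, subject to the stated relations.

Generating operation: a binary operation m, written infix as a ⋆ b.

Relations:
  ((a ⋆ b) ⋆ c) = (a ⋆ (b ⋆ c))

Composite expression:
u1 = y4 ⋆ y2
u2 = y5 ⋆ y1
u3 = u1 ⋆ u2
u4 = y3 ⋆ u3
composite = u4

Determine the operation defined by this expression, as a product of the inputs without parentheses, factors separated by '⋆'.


y3 ⋆ y4 ⋆ y2 ⋆ y5 ⋆ y1

The m-tree's shape is irrelevant; the y-reading-order decides.
(y4 ⋆ y2) spells out as y4 ⋆ y2
(y5 ⋆ y1) spells out as y5 ⋆ y1
((y4 ⋆ y2) ⋆ (y5 ⋆ y1)) spells out as y4 ⋆ y2 ⋆ y5 ⋆ y1
(y3 ⋆ ((y4 ⋆ y2) ⋆ (y5 ⋆ y1))) spells out as y3 ⋆ y4 ⋆ y2 ⋆ y5 ⋆ y1


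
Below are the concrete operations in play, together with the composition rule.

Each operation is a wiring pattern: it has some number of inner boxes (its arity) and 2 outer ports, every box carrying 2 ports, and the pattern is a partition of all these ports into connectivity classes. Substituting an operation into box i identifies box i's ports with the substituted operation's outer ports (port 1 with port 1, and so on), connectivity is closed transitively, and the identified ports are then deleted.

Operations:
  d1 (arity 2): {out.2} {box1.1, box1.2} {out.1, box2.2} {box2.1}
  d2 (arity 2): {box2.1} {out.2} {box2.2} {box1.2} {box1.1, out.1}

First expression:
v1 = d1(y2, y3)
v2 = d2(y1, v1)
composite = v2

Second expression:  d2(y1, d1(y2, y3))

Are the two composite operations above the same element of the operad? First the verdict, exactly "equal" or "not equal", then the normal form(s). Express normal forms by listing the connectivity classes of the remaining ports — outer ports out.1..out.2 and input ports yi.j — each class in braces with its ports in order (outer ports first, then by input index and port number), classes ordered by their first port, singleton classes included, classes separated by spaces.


Reducing the first expression gives {out.1, y1.1} {out.2} {y1.2} {y2.1, y2.2} {y3.1} {y3.2}
Reducing the second expression gives {out.1, y1.1} {out.2} {y1.2} {y2.1, y2.2} {y3.1} {y3.2}
The normal forms match — equal.

equal; the common form is {out.1, y1.1} {out.2} {y1.2} {y2.1, y2.2} {y3.1} {y3.2}


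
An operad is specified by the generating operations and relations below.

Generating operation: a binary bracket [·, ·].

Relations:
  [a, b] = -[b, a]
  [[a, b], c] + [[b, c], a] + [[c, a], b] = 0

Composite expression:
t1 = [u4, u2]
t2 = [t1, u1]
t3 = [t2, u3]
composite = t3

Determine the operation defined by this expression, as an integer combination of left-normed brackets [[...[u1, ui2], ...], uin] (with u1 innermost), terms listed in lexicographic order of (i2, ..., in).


[[[u1, u2], u4], u3] - [[[u1, u4], u2], u3]

Left-normed coefficients sit on the u1-initial expansion words.
Composite bracket: [[[u4, u2], u1], u3]
Expanding via [a, b] = ab - ba: 8 signed words (2^3 = 8).
The u1-initial words carry the normal form:
  from u1u2u4u3, sign +1: term +[[[u1, u2], u4], u3]
  from u1u4u2u3, sign -1: term -[[[u1, u4], u2], u3]


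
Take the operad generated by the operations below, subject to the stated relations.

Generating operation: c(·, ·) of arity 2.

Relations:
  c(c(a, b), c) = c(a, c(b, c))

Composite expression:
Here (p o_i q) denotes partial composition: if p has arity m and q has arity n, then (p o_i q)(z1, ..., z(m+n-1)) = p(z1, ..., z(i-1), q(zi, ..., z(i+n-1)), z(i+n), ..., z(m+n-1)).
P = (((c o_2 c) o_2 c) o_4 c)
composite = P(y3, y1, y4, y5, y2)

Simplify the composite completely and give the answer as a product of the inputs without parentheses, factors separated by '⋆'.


Key point: c is associative — brackets drop, the y-order remains.
c(y1, y4) flattens to y1 ⋆ y4
c(y5, y2) flattens to y5 ⋆ y2
c(c(y1, y4), c(y5, y2)) flattens to y1 ⋆ y4 ⋆ y5 ⋆ y2
c(y3, c(c(y1, y4), c(y5, y2))) flattens to y3 ⋆ y1 ⋆ y4 ⋆ y5 ⋆ y2

y3 ⋆ y1 ⋆ y4 ⋆ y5 ⋆ y2


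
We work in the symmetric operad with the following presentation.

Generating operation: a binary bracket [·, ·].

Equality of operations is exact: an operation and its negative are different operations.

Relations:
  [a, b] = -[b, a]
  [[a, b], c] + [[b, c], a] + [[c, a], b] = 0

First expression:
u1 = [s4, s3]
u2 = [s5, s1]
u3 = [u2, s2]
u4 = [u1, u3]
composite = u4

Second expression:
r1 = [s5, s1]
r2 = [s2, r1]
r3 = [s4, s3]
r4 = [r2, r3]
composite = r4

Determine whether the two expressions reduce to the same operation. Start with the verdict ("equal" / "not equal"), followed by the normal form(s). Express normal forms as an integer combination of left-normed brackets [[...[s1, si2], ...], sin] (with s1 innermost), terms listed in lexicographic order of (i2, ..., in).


The first composite normalizes to -[[[[s1, s5], s2], s3], s4] + [[[[s1, s5], s2], s4], s3]
The second composite normalizes to -[[[[s1, s5], s2], s3], s4] + [[[[s1, s5], s2], s4], s3]
Both agree, so they are equal.

equal; both compose to -[[[[s1, s5], s2], s3], s4] + [[[[s1, s5], s2], s4], s3]


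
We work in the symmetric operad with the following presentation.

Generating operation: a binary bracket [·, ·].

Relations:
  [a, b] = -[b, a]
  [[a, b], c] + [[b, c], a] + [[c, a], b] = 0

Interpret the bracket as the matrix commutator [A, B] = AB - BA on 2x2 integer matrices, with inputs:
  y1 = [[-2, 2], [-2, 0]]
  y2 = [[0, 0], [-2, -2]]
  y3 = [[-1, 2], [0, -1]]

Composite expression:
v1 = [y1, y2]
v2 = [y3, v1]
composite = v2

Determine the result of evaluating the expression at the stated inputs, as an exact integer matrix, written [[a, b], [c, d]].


[[-16, 16], [0, 16]]


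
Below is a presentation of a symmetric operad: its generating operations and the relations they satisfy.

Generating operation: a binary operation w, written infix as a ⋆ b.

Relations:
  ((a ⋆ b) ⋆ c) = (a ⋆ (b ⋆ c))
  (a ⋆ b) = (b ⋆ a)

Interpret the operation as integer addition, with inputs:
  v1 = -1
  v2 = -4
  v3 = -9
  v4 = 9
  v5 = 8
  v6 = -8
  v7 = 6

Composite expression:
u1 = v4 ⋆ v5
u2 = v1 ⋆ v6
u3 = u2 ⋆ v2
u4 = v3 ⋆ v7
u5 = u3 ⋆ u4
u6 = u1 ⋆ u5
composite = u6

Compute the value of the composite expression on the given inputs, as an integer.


(v4 ⋆ v5) = 17
(v1 ⋆ v6) = -9
((v1 ⋆ v6) ⋆ v2) = -13
(v3 ⋆ v7) = -3
(((v1 ⋆ v6) ⋆ v2) ⋆ (v3 ⋆ v7)) = -16
((v4 ⋆ v5) ⋆ (((v1 ⋆ v6) ⋆ v2) ⋆ (v3 ⋆ v7))) = 1

1


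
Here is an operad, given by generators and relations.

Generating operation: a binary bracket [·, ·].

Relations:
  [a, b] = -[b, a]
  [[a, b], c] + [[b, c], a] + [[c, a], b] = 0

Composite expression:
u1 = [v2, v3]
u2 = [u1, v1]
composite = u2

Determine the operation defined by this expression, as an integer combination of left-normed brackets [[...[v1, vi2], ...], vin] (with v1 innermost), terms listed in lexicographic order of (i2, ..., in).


-[[v1, v2], v3] + [[v1, v3], v2]

Left-normed coefficients sit on the v1-initial expansion words.
Composite bracket: [[v2, v3], v1]
The bracket unfolds into 4 signed words via [a, b] = ab - ba (2^2 = 4).
The v1-initial words carry the normal form:
  sign of v1v2v3 is -1, so it contributes -[[v1, v2], v3]
  sign of v1v3v2 is +1, so it contributes +[[v1, v3], v2]


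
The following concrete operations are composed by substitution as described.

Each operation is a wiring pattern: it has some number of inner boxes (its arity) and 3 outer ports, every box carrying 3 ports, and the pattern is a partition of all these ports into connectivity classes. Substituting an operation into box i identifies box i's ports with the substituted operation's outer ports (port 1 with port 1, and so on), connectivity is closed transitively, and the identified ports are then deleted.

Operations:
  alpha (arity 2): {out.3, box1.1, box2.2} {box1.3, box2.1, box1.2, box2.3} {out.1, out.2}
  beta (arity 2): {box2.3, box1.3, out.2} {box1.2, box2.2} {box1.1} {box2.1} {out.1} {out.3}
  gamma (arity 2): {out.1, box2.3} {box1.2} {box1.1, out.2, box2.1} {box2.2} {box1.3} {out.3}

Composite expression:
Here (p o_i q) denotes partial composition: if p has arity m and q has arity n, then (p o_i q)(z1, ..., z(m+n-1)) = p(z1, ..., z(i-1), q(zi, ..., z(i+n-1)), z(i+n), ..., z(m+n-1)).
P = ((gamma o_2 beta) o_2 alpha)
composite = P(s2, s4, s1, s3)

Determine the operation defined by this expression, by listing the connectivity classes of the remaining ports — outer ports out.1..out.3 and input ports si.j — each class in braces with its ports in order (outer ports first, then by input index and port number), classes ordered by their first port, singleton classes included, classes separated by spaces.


After gluing at gamma, chains via deleted ports link the s-ports.
composing alpha on (s4, s1), with out.j its own outer ports: {out.1, out.2} {out.3, s1.2, s4.1} {s1.1, s1.3, s4.2, s4.3}
composing beta on (s4, s1, s3), with out.j its own outer ports: {out.1} {out.2, s1.2, s3.3, s4.1} {out.3} {s1.1, s1.3, s4.2, s4.3} {s3.1} {s3.2}
composing gamma on (s2, s4, s1, s3), with out.j its own outer ports: {out.1} {out.2, s2.1} {out.3} {s1.1, s1.3, s4.2, s4.3} {s1.2, s3.3, s4.1} {s2.2} {s2.3} {s3.1} {s3.2}

{out.1} {out.2, s2.1} {out.3} {s1.1, s1.3, s4.2, s4.3} {s1.2, s3.3, s4.1} {s2.2} {s2.3} {s3.1} {s3.2}


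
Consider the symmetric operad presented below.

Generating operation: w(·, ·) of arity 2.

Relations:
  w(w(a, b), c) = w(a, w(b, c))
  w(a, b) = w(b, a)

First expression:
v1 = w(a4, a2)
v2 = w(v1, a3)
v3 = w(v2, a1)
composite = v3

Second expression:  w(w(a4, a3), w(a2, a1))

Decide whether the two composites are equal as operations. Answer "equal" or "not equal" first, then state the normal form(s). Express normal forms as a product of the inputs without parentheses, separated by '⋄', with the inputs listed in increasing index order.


equal: each reduces to a1 ⋄ a2 ⋄ a3 ⋄ a4


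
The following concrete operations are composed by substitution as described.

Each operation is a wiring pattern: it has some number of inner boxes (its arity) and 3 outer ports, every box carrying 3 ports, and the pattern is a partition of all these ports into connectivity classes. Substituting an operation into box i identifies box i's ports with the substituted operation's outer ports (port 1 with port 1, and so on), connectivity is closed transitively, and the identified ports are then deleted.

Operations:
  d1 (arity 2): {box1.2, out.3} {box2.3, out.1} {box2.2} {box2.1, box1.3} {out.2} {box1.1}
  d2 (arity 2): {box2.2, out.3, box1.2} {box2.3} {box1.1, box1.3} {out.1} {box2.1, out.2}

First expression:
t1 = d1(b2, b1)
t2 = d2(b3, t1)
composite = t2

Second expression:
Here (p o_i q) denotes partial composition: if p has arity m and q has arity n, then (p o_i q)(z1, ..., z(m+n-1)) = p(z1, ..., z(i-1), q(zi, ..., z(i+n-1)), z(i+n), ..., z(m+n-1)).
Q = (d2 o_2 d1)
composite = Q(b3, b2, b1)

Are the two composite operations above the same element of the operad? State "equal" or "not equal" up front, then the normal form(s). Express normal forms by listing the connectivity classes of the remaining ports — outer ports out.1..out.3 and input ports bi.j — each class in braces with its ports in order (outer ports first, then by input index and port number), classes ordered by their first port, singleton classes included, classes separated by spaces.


equal; both compose to {out.1} {out.2, b1.3} {out.3, b3.2} {b1.1, b2.3} {b1.2} {b2.1} {b2.2} {b3.1, b3.3}

The first expression, normalized: {out.1} {out.2, b1.3} {out.3, b3.2} {b1.1, b2.3} {b1.2} {b2.1} {b2.2} {b3.1, b3.3}
The second expression, normalized: {out.1} {out.2, b1.3} {out.3, b3.2} {b1.1, b2.3} {b1.2} {b2.1} {b2.2} {b3.1, b3.3}
One common form — equal.


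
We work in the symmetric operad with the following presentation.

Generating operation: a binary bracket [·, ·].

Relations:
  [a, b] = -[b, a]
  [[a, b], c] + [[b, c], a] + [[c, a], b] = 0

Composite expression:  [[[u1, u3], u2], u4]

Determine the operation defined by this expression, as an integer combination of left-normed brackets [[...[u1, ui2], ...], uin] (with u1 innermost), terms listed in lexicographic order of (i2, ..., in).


[[[u1, u3], u2], u4]


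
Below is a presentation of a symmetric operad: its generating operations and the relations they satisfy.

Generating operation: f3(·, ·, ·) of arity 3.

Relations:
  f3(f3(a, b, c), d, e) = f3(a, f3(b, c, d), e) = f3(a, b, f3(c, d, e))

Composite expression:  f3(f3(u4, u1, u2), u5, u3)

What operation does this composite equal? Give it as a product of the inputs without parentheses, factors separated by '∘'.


The f3-tree's shape is irrelevant; the u-reading-order decides.
f3(u4, u1, u2) spells out as u4 ∘ u1 ∘ u2
f3(f3(u4, u1, u2), u5, u3) spells out as u4 ∘ u1 ∘ u2 ∘ u5 ∘ u3

u4 ∘ u1 ∘ u2 ∘ u5 ∘ u3


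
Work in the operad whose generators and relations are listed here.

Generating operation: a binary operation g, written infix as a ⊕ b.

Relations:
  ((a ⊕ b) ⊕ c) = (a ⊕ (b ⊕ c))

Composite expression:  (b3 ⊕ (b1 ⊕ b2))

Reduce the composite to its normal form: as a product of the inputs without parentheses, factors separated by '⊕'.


b3 ⊕ b1 ⊕ b2

The g-tree's shape is irrelevant; the b-reading-order decides.
(b1 ⊕ b2) collapses to b1 ⊕ b2
(b3 ⊕ (b1 ⊕ b2)) collapses to b3 ⊕ b1 ⊕ b2


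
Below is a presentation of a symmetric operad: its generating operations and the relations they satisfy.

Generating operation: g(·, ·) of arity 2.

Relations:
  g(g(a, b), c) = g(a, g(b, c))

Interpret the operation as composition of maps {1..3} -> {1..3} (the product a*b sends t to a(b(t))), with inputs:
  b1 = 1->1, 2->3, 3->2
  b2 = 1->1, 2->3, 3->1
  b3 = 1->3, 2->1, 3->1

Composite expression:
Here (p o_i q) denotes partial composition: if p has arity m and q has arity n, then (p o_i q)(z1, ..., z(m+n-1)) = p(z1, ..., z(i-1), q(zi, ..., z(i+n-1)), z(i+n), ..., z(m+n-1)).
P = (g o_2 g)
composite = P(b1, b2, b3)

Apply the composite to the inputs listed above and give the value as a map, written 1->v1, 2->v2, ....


1->1, 2->1, 3->1

g(b2, b3) = 1->1, 2->1, 3->1
g(b1, g(b2, b3)) = 1->1, 2->1, 3->1


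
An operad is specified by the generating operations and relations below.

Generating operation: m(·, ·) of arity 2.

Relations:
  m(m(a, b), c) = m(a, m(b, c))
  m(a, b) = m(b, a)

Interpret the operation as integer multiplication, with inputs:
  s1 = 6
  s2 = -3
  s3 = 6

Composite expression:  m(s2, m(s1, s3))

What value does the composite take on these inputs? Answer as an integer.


m(s1, s3) = 36
m(s2, m(s1, s3)) = -108

-108


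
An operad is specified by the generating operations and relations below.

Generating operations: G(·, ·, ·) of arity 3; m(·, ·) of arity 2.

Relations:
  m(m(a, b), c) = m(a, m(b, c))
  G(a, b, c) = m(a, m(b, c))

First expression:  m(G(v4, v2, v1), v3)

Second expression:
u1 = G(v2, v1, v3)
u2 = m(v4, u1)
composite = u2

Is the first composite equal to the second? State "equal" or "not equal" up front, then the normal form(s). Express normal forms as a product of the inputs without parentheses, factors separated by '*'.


equal; the common form is v4 * v2 * v1 * v3

Normal form of the first expression: v4 * v2 * v1 * v3
Normal form of the second expression: v4 * v2 * v1 * v3
The normal forms match — equal.


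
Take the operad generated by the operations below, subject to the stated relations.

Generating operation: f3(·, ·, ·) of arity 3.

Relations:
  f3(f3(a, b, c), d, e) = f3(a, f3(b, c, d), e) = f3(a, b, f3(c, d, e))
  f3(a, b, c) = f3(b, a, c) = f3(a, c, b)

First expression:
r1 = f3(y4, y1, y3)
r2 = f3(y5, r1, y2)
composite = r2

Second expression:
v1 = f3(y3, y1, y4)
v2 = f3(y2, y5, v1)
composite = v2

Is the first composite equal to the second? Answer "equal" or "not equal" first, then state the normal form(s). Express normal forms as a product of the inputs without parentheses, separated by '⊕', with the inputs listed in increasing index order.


equal; both compose to y1 ⊕ y2 ⊕ y3 ⊕ y4 ⊕ y5

The first composite normalizes to y1 ⊕ y2 ⊕ y3 ⊕ y4 ⊕ y5
The second composite normalizes to y1 ⊕ y2 ⊕ y3 ⊕ y4 ⊕ y5
The forms coincide; equal.


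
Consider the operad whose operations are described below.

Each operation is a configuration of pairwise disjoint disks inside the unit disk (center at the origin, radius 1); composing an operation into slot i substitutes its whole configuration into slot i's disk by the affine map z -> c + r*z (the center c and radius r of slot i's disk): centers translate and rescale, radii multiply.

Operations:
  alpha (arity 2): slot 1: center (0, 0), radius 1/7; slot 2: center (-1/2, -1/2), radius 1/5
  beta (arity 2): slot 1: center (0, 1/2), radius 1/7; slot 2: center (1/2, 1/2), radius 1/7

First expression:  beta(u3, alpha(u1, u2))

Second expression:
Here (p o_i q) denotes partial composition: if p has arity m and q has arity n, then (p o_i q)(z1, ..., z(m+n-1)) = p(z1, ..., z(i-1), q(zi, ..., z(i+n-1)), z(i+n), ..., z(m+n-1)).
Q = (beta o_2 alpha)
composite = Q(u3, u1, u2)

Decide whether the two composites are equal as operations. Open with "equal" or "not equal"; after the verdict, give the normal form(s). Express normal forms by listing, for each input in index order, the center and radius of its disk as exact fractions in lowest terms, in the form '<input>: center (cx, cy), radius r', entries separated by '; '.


equal — both sides give u1: center (1/2, 1/2), radius 1/49; u2: center (3/7, 3/7), radius 1/35; u3: center (0, 1/2), radius 1/7

Normal form of the first expression: u1: center (1/2, 1/2), radius 1/49; u2: center (3/7, 3/7), radius 1/35; u3: center (0, 1/2), radius 1/7
Normal form of the second expression: u1: center (1/2, 1/2), radius 1/49; u2: center (3/7, 3/7), radius 1/35; u3: center (0, 1/2), radius 1/7
Both agree, so they are equal.


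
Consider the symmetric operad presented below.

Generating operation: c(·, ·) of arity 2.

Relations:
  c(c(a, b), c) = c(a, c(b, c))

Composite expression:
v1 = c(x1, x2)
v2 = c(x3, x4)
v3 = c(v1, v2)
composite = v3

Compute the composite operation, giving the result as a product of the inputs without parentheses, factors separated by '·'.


x1 · x2 · x3 · x4

Associativity of c dissolves the nesting; only the x-input order survives.
c(x1, x2) linearizes to x1 · x2
c(x3, x4) linearizes to x3 · x4
c(c(x1, x2), c(x3, x4)) linearizes to x1 · x2 · x3 · x4


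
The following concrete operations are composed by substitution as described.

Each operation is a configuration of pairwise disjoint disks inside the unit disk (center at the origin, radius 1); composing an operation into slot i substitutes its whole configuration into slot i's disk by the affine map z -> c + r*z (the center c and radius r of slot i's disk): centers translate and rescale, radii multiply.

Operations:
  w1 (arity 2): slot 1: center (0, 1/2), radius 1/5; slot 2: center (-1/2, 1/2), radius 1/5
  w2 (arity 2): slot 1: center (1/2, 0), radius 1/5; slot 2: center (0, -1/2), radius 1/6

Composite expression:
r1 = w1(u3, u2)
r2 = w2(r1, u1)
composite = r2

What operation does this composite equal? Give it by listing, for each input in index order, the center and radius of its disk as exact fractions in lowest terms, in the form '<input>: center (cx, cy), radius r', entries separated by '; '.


Follow each u-input down from w2: c' goes to c + r*c', radius to r*r'.
tracing u3 down its 2-map path: center (1/2, 1/10), radius 1/25
tracing u2 down its 2-map path: center (2/5, 1/10), radius 1/25
tracing u1 down its 1-map path: center (0, -1/2), radius 1/6

u1: center (0, -1/2), radius 1/6; u2: center (2/5, 1/10), radius 1/25; u3: center (1/2, 1/10), radius 1/25


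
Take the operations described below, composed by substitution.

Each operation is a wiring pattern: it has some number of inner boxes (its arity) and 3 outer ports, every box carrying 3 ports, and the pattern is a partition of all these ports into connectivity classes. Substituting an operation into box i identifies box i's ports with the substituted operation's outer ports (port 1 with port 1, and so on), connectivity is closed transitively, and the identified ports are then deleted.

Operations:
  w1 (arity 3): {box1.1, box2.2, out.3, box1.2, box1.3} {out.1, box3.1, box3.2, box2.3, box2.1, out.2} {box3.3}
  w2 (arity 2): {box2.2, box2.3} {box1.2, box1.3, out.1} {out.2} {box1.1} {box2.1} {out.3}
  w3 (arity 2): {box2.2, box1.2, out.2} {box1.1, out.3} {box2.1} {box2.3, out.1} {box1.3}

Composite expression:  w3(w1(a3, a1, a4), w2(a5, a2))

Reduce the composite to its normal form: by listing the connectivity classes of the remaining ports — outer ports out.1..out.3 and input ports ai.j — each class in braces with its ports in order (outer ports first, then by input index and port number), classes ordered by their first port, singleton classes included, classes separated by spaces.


{out.1} {out.2, out.3, a1.1, a1.3, a4.1, a4.2} {a1.2, a3.1, a3.2, a3.3} {a2.1} {a2.2, a2.3} {a4.3} {a5.1} {a5.2, a5.3}


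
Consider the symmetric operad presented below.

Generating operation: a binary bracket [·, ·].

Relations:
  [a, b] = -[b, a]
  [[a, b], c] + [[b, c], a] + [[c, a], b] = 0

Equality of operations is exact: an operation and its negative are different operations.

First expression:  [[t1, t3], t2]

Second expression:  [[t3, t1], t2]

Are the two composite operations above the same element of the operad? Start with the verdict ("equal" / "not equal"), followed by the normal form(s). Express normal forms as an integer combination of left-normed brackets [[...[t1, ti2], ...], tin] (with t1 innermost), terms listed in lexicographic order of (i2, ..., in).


not equal — first [[t1, t3], t2], second -[[t1, t3], t2]


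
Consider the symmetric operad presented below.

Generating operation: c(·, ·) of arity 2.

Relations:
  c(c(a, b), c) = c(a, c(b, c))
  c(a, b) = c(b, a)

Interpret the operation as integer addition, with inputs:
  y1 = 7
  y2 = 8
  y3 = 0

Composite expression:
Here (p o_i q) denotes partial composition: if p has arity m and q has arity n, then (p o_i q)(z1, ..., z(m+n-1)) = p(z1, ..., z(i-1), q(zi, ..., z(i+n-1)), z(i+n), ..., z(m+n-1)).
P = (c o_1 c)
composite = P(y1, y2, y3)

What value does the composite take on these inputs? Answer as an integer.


c(y1, y2) = 15
c(c(y1, y2), y3) = 15

15


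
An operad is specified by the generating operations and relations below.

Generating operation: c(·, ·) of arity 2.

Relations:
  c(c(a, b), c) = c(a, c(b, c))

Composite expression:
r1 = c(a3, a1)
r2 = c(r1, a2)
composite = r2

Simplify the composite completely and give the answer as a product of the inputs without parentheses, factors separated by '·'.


a3 · a1 · a2

Every regrouping of c is equal, so read the a-inputs in written order.
c(a3, a1) flattens to a3 · a1
c(c(a3, a1), a2) flattens to a3 · a1 · a2


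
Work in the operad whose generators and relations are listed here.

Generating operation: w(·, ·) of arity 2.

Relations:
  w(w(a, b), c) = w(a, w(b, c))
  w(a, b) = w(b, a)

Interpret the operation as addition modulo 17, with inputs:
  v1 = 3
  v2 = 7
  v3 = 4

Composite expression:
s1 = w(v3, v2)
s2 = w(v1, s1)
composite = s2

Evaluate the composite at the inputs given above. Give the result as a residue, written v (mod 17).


14 (mod 17)

w(v3, v2) = 11
w(v1, w(v3, v2)) = 14


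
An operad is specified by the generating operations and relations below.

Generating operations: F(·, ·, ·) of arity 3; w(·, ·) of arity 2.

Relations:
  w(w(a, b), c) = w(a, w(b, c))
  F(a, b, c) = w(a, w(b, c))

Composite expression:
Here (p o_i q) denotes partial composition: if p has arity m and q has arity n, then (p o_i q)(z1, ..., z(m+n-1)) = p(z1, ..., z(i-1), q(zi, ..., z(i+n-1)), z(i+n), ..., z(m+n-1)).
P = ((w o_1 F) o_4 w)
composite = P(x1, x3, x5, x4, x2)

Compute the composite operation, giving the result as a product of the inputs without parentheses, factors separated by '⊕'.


Every regrouping of w is equal, so read the x-inputs in written order.
F(x1, x3, x5) reduces to x1 ⊕ x3 ⊕ x5
w(x4, x2) reduces to x4 ⊕ x2
w(F(x1, x3, x5), w(x4, x2)) reduces to x1 ⊕ x3 ⊕ x5 ⊕ x4 ⊕ x2

x1 ⊕ x3 ⊕ x5 ⊕ x4 ⊕ x2


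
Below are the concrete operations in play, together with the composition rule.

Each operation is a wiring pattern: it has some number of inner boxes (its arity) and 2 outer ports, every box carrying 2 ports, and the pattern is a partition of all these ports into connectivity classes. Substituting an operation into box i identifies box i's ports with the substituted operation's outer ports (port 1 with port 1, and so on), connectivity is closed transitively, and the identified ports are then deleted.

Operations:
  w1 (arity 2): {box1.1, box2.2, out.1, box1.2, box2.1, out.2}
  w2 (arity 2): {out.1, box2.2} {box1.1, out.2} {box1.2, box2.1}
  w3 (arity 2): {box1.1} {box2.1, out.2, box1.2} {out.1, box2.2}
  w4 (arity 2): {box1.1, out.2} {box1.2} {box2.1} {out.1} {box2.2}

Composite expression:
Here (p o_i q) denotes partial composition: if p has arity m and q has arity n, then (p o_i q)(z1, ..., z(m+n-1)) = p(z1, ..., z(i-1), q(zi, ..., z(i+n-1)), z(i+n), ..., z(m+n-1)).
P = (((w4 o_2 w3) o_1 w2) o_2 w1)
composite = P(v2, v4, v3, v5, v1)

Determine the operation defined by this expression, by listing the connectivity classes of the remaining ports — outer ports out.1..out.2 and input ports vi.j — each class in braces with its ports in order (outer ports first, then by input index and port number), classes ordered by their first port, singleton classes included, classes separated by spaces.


{out.1} {out.2, v2.2, v3.1, v3.2, v4.1, v4.2} {v1.1, v5.2} {v1.2} {v2.1} {v5.1}

Reachability decides: close wires over w4-identified ports.
the subtree at w1 composes to {out.1, out.2, v3.1, v3.2, v4.1, v4.2} on (v4, v3); out.j = own outer ports
the subtree at w2 composes to {out.1, v2.2, v3.1, v3.2, v4.1, v4.2} {out.2, v2.1} on (v2, v4, v3); out.j = own outer ports
the subtree at w3 composes to {out.1, v1.2} {out.2, v1.1, v5.2} {v5.1} on (v5, v1); out.j = own outer ports
the subtree at w4 composes to {out.1} {out.2, v2.2, v3.1, v3.2, v4.1, v4.2} {v1.1, v5.2} {v1.2} {v2.1} {v5.1} on (v2, v4, v3, v5, v1); out.j = own outer ports


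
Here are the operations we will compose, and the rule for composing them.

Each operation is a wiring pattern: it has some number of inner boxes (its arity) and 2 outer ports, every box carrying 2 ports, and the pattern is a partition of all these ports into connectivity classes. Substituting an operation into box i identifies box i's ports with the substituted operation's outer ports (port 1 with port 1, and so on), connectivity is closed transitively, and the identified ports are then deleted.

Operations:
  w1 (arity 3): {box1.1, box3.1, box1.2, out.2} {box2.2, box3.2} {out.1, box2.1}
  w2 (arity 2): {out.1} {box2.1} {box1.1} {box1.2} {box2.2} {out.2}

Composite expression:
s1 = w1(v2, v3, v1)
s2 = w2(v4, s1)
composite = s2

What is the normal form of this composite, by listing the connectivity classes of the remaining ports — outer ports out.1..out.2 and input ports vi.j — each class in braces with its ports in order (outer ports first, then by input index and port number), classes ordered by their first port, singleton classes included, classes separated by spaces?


{out.1} {out.2} {v1.1, v2.1, v2.2} {v1.2, v3.2} {v3.1} {v4.1} {v4.2}

Two ports join when wires chain via w2-identified ports.
composing w1 on (v2, v3, v1), with out.j its own outer ports: {out.1, v3.1} {out.2, v1.1, v2.1, v2.2} {v1.2, v3.2}
composing w2 on (v4, v2, v3, v1), with out.j its own outer ports: {out.1} {out.2} {v1.1, v2.1, v2.2} {v1.2, v3.2} {v3.1} {v4.1} {v4.2}


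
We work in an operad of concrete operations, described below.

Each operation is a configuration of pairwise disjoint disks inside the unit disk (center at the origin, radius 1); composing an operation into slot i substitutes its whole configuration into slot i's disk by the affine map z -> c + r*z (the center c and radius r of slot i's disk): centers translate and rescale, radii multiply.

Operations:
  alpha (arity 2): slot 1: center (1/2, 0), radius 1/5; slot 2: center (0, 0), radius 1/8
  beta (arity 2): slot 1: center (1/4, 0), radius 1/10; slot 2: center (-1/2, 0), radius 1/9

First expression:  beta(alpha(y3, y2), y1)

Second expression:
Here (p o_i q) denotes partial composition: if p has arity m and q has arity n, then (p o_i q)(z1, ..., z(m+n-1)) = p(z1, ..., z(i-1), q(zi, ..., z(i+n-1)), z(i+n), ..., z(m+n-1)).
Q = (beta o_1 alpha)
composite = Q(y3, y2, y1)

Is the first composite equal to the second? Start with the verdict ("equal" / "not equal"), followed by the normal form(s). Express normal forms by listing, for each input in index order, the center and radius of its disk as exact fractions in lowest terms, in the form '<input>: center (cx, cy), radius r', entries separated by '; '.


equal; the common form is y1: center (-1/2, 0), radius 1/9; y2: center (1/4, 0), radius 1/80; y3: center (3/10, 0), radius 1/50

Normal form of the first expression: y1: center (-1/2, 0), radius 1/9; y2: center (1/4, 0), radius 1/80; y3: center (3/10, 0), radius 1/50
Normal form of the second expression: y1: center (-1/2, 0), radius 1/9; y2: center (1/4, 0), radius 1/80; y3: center (3/10, 0), radius 1/50
Same normal form: equal.


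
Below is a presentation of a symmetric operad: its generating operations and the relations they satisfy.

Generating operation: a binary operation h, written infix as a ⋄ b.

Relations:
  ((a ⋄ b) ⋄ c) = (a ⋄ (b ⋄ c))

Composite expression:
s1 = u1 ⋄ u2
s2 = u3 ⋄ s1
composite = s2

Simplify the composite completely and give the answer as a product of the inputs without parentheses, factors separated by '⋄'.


u3 ⋄ u1 ⋄ u2

Every regrouping of h is equal, so read the u-inputs in written order.
(u1 ⋄ u2) linearizes to u1 ⋄ u2
(u3 ⋄ (u1 ⋄ u2)) linearizes to u3 ⋄ u1 ⋄ u2


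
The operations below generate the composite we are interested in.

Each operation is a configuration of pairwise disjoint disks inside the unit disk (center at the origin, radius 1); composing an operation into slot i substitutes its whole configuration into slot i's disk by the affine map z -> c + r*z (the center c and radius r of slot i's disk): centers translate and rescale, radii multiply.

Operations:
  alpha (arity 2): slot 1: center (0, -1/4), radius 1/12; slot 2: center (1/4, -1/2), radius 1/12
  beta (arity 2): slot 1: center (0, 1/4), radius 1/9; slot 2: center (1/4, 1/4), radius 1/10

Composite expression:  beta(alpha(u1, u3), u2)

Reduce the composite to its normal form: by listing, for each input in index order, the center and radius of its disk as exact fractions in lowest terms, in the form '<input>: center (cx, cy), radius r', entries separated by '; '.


u1: center (0, 2/9), radius 1/108; u2: center (1/4, 1/4), radius 1/10; u3: center (1/36, 7/36), radius 1/108

Only the slot chain above each u matters under beta; compose those maps.
tracing u1 down its 2-map path: center (0, 2/9), radius 1/108
tracing u3 down its 2-map path: center (1/36, 7/36), radius 1/108
tracing u2 down its 1-map path: center (1/4, 1/4), radius 1/10


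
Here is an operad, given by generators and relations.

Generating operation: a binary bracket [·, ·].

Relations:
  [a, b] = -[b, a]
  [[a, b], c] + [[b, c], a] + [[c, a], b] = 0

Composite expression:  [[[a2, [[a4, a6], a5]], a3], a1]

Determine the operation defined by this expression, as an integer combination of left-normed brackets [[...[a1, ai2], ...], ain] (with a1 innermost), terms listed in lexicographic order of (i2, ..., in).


-[[[[[a1, a2], a4], a6], a5], a3] + [[[[[a1, a2], a5], a4], a6], a3] - [[[[[a1, a2], a5], a6], a4], a3] + [[[[[a1, a2], a6], a4], a5], a3] + [[[[[a1, a3], a2], a4], a6], a5] - [[[[[a1, a3], a2], a5], a4], a6] + [[[[[a1, a3], a2], a5], a6], a4] - [[[[[a1, a3], a2], a6], a4], a5] - [[[[[a1, a3], a4], a6], a5], a2] + [[[[[a1, a3], a5], a4], a6], a2] - [[[[[a1, a3], a5], a6], a4], a2] + [[[[[a1, a3], a6], a4], a5], a2] + [[[[[a1, a4], a6], a5], a2], a3] - [[[[[a1, a5], a4], a6], a2], a3] + [[[[[a1, a5], a6], a4], a2], a3] - [[[[[a1, a6], a4], a5], a2], a3]


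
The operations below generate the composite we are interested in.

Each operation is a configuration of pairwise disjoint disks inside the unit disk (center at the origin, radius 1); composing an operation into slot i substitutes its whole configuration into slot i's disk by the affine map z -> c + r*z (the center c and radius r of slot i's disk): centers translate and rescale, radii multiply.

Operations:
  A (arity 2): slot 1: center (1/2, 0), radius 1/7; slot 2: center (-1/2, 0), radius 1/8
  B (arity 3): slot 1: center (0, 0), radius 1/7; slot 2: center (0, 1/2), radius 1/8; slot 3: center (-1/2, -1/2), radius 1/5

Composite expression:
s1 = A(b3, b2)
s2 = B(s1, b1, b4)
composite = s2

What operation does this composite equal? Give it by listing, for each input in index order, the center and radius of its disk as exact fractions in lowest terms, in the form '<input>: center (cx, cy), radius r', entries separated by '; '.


Follow each b-input down from B: c' goes to c + r*c', radius to r*r'.
tracing b3 down its 2-map path: center (1/14, 0), radius 1/49
tracing b2 down its 2-map path: center (-1/14, 0), radius 1/56
tracing b1 down its 1-map path: center (0, 1/2), radius 1/8
tracing b4 down its 1-map path: center (-1/2, -1/2), radius 1/5

b1: center (0, 1/2), radius 1/8; b2: center (-1/14, 0), radius 1/56; b3: center (1/14, 0), radius 1/49; b4: center (-1/2, -1/2), radius 1/5


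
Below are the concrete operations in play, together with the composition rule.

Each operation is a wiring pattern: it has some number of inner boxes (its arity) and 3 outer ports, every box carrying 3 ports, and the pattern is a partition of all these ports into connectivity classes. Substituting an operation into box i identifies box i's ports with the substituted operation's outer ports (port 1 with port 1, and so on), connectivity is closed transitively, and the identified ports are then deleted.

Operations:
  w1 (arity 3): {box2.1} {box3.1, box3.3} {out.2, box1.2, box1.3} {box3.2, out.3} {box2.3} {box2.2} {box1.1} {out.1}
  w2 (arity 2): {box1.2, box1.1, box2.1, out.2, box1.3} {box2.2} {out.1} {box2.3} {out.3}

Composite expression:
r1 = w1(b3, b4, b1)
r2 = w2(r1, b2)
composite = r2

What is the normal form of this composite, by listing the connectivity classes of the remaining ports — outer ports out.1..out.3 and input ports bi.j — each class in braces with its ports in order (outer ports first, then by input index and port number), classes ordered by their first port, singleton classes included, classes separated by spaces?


{out.1} {out.2, b1.2, b2.1, b3.2, b3.3} {out.3} {b1.1, b1.3} {b2.2} {b2.3} {b3.1} {b4.1} {b4.2} {b4.3}


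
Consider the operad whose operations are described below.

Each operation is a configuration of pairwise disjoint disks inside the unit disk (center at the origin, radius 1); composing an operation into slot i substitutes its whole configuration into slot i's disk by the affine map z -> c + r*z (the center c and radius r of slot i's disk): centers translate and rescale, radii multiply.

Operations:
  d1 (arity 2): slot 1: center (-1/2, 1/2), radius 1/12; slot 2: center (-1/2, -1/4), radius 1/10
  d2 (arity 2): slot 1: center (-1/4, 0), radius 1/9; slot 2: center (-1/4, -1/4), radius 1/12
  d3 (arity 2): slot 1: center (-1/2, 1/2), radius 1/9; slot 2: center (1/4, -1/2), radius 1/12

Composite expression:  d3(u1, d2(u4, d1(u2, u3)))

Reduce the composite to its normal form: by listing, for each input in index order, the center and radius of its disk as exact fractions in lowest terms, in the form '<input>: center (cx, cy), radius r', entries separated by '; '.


Each u-disk chains the slot maps above it in d3; radii multiply.
u1 passes through 1 substitution, ending at center (-1/2, 1/2), radius 1/9
u4 passes through 2 substitutions, ending at center (11/48, -1/2), radius 1/108
u2 passes through 3 substitutions, ending at center (65/288, -149/288), radius 1/1728
u3 passes through 3 substitutions, ending at center (65/288, -301/576), radius 1/1440

u1: center (-1/2, 1/2), radius 1/9; u2: center (65/288, -149/288), radius 1/1728; u3: center (65/288, -301/576), radius 1/1440; u4: center (11/48, -1/2), radius 1/108


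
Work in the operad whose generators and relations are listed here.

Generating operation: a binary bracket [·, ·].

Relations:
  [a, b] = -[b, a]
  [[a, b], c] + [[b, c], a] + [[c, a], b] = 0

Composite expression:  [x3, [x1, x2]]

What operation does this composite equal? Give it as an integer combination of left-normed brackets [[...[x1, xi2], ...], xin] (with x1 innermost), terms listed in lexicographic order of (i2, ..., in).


-[[x1, x2], x3]


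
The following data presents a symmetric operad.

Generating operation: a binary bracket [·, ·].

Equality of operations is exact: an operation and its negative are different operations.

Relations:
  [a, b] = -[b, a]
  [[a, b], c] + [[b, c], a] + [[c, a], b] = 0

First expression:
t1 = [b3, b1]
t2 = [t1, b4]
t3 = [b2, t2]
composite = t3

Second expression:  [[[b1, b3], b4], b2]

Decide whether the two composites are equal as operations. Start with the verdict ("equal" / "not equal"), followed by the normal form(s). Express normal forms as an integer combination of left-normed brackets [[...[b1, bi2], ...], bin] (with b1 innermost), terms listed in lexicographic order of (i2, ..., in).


The first composite normalizes to [[[b1, b3], b4], b2]
The second composite normalizes to [[[b1, b3], b4], b2]
The forms coincide; equal.

equal — both sides give [[[b1, b3], b4], b2]


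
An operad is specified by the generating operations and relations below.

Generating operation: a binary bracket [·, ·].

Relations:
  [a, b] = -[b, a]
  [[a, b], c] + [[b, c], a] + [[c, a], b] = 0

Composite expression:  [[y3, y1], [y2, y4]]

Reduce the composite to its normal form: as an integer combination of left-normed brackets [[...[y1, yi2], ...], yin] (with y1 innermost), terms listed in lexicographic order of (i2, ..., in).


Skip Jacobi rewriting: expand, keep y1-initial words, read off terms.
Composite bracket: [[y3, y1], [y2, y4]]
Full expansion: 8 signed words from ab - ba (2^3 = 8).
Coefficients come from the y1-initial words:
  sign of y1y3y2y4 is -1, so it contributes -[[[y1, y3], y2], y4]
  sign of y1y3y4y2 is +1, so it contributes +[[[y1, y3], y4], y2]

-[[[y1, y3], y2], y4] + [[[y1, y3], y4], y2]
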